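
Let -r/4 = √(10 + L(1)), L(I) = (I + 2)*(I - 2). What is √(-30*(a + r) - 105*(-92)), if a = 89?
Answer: √(6990 + 120*√7) ≈ 85.484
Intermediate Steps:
L(I) = (-2 + I)*(2 + I) (L(I) = (2 + I)*(-2 + I) = (-2 + I)*(2 + I))
r = -4*√7 (r = -4*√(10 + (-4 + 1²)) = -4*√(10 + (-4 + 1)) = -4*√(10 - 3) = -4*√7 ≈ -10.583)
√(-30*(a + r) - 105*(-92)) = √(-30*(89 - 4*√7) - 105*(-92)) = √((-2670 + 120*√7) + 9660) = √(6990 + 120*√7)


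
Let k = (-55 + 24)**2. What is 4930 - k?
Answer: 3969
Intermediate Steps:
k = 961 (k = (-31)**2 = 961)
4930 - k = 4930 - 1*961 = 4930 - 961 = 3969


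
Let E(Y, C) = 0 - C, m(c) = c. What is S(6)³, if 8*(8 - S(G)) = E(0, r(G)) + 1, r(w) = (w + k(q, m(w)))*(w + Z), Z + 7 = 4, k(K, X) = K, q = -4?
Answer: 328509/512 ≈ 641.62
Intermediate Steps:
Z = -3 (Z = -7 + 4 = -3)
r(w) = (-4 + w)*(-3 + w) (r(w) = (w - 4)*(w - 3) = (-4 + w)*(-3 + w))
E(Y, C) = -C
S(G) = 75/8 - 7*G/8 + G²/8 (S(G) = 8 - (-(12 + G² - 7*G) + 1)/8 = 8 - ((-12 - G² + 7*G) + 1)/8 = 8 - (-11 - G² + 7*G)/8 = 8 + (11/8 - 7*G/8 + G²/8) = 75/8 - 7*G/8 + G²/8)
S(6)³ = (75/8 - 7/8*6 + (⅛)*6²)³ = (75/8 - 21/4 + (⅛)*36)³ = (75/8 - 21/4 + 9/2)³ = (69/8)³ = 328509/512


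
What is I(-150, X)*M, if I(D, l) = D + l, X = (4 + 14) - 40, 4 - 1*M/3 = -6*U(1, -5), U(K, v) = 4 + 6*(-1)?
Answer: 4128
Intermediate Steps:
U(K, v) = -2 (U(K, v) = 4 - 6 = -2)
M = -24 (M = 12 - (-18)*(-2) = 12 - 3*12 = 12 - 36 = -24)
X = -22 (X = 18 - 40 = -22)
I(-150, X)*M = (-150 - 22)*(-24) = -172*(-24) = 4128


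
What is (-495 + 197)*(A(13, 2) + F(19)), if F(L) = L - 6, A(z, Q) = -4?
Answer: -2682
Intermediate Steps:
F(L) = -6 + L
(-495 + 197)*(A(13, 2) + F(19)) = (-495 + 197)*(-4 + (-6 + 19)) = -298*(-4 + 13) = -298*9 = -2682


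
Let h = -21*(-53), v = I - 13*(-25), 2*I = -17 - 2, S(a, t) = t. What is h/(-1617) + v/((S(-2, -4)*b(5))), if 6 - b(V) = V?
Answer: -49011/616 ≈ -79.563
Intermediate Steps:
I = -19/2 (I = (-17 - 2)/2 = (½)*(-19) = -19/2 ≈ -9.5000)
b(V) = 6 - V
v = 631/2 (v = -19/2 - 13*(-25) = -19/2 + 325 = 631/2 ≈ 315.50)
h = 1113
h/(-1617) + v/((S(-2, -4)*b(5))) = 1113/(-1617) + 631/(2*((-4*(6 - 1*5)))) = 1113*(-1/1617) + 631/(2*((-4*(6 - 5)))) = -53/77 + 631/(2*((-4*1))) = -53/77 + (631/2)/(-4) = -53/77 + (631/2)*(-¼) = -53/77 - 631/8 = -49011/616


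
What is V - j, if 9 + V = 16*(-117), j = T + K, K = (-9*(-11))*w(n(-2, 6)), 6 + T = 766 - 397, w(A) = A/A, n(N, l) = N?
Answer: -2343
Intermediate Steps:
w(A) = 1
T = 363 (T = -6 + (766 - 397) = -6 + 369 = 363)
K = 99 (K = -9*(-11)*1 = 99*1 = 99)
j = 462 (j = 363 + 99 = 462)
V = -1881 (V = -9 + 16*(-117) = -9 - 1872 = -1881)
V - j = -1881 - 1*462 = -1881 - 462 = -2343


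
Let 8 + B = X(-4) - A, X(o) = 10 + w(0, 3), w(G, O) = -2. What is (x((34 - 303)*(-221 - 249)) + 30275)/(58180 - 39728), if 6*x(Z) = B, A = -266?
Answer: 6497/3954 ≈ 1.6431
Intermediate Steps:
X(o) = 8 (X(o) = 10 - 2 = 8)
B = 266 (B = -8 + (8 - 1*(-266)) = -8 + (8 + 266) = -8 + 274 = 266)
x(Z) = 133/3 (x(Z) = (⅙)*266 = 133/3)
(x((34 - 303)*(-221 - 249)) + 30275)/(58180 - 39728) = (133/3 + 30275)/(58180 - 39728) = (90958/3)/18452 = (90958/3)*(1/18452) = 6497/3954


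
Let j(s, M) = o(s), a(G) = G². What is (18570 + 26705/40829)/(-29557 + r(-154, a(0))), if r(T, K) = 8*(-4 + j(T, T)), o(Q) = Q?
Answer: -758221235/1258390609 ≈ -0.60253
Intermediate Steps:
j(s, M) = s
r(T, K) = -32 + 8*T (r(T, K) = 8*(-4 + T) = -32 + 8*T)
(18570 + 26705/40829)/(-29557 + r(-154, a(0))) = (18570 + 26705/40829)/(-29557 + (-32 + 8*(-154))) = (18570 + 26705*(1/40829))/(-29557 + (-32 - 1232)) = (18570 + 26705/40829)/(-29557 - 1264) = (758221235/40829)/(-30821) = (758221235/40829)*(-1/30821) = -758221235/1258390609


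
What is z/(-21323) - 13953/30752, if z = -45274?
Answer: 1094746229/655724896 ≈ 1.6695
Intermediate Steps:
z/(-21323) - 13953/30752 = -45274/(-21323) - 13953/30752 = -45274*(-1/21323) - 13953*1/30752 = 45274/21323 - 13953/30752 = 1094746229/655724896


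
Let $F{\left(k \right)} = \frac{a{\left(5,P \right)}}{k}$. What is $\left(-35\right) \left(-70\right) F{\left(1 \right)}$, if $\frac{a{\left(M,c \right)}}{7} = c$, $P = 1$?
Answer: $17150$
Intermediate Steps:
$a{\left(M,c \right)} = 7 c$
$F{\left(k \right)} = \frac{7}{k}$ ($F{\left(k \right)} = \frac{7 \cdot 1}{k} = \frac{7}{k}$)
$\left(-35\right) \left(-70\right) F{\left(1 \right)} = \left(-35\right) \left(-70\right) \frac{7}{1} = 2450 \cdot 7 \cdot 1 = 2450 \cdot 7 = 17150$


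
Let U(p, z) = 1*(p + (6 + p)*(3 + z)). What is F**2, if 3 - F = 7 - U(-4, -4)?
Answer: 100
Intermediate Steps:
U(p, z) = p + (3 + z)*(6 + p) (U(p, z) = 1*(p + (3 + z)*(6 + p)) = p + (3 + z)*(6 + p))
F = -10 (F = 3 - (7 - (18 + 4*(-4) + 6*(-4) - 4*(-4))) = 3 - (7 - (18 - 16 - 24 + 16)) = 3 - (7 - 1*(-6)) = 3 - (7 + 6) = 3 - 1*13 = 3 - 13 = -10)
F**2 = (-10)**2 = 100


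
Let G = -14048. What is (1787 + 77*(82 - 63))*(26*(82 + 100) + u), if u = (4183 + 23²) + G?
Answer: -14963000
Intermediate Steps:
u = -9336 (u = (4183 + 23²) - 14048 = (4183 + 529) - 14048 = 4712 - 14048 = -9336)
(1787 + 77*(82 - 63))*(26*(82 + 100) + u) = (1787 + 77*(82 - 63))*(26*(82 + 100) - 9336) = (1787 + 77*19)*(26*182 - 9336) = (1787 + 1463)*(4732 - 9336) = 3250*(-4604) = -14963000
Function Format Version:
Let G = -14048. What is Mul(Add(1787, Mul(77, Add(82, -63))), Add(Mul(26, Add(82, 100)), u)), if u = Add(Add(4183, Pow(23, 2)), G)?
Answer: -14963000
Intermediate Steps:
u = -9336 (u = Add(Add(4183, Pow(23, 2)), -14048) = Add(Add(4183, 529), -14048) = Add(4712, -14048) = -9336)
Mul(Add(1787, Mul(77, Add(82, -63))), Add(Mul(26, Add(82, 100)), u)) = Mul(Add(1787, Mul(77, Add(82, -63))), Add(Mul(26, Add(82, 100)), -9336)) = Mul(Add(1787, Mul(77, 19)), Add(Mul(26, 182), -9336)) = Mul(Add(1787, 1463), Add(4732, -9336)) = Mul(3250, -4604) = -14963000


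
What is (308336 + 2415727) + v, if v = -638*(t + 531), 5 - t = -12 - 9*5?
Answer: 2345729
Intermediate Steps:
t = 62 (t = 5 - (-12 - 9*5) = 5 - (-12 - 45) = 5 - 1*(-57) = 5 + 57 = 62)
v = -378334 (v = -638*(62 + 531) = -638*593 = -378334)
(308336 + 2415727) + v = (308336 + 2415727) - 378334 = 2724063 - 378334 = 2345729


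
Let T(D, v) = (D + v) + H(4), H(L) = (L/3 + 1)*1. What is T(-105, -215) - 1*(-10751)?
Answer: 31300/3 ≈ 10433.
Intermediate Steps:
H(L) = 1 + L/3 (H(L) = (L*(⅓) + 1)*1 = (L/3 + 1)*1 = (1 + L/3)*1 = 1 + L/3)
T(D, v) = 7/3 + D + v (T(D, v) = (D + v) + (1 + (⅓)*4) = (D + v) + (1 + 4/3) = (D + v) + 7/3 = 7/3 + D + v)
T(-105, -215) - 1*(-10751) = (7/3 - 105 - 215) - 1*(-10751) = -953/3 + 10751 = 31300/3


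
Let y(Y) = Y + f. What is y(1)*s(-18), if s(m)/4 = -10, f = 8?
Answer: -360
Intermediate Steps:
y(Y) = 8 + Y (y(Y) = Y + 8 = 8 + Y)
s(m) = -40 (s(m) = 4*(-10) = -40)
y(1)*s(-18) = (8 + 1)*(-40) = 9*(-40) = -360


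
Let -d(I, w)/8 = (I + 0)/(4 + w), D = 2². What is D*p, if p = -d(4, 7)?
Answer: 128/11 ≈ 11.636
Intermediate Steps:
D = 4
d(I, w) = -8*I/(4 + w) (d(I, w) = -8*(I + 0)/(4 + w) = -8*I/(4 + w))
p = 32/11 (p = -(-8)*4/(4 + 7) = -(-8)*4/11 = -1*(-32/11) = 32/11 ≈ 2.9091)
D*p = 4*(32/11) = 128/11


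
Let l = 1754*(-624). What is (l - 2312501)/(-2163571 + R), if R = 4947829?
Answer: -3406997/2784258 ≈ -1.2237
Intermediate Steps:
l = -1094496
(l - 2312501)/(-2163571 + R) = (-1094496 - 2312501)/(-2163571 + 4947829) = -3406997/2784258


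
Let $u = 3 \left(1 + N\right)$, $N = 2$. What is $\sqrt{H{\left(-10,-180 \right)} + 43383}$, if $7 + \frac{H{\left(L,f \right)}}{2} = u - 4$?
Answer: $\sqrt{43379} \approx 208.28$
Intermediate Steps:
$u = 9$ ($u = 3 \left(1 + 2\right) = 3 \cdot 3 = 9$)
$H{\left(L,f \right)} = -4$ ($H{\left(L,f \right)} = -14 + 2 \left(9 - 4\right) = -14 + 2 \cdot 5 = -14 + 10 = -4$)
$\sqrt{H{\left(-10,-180 \right)} + 43383} = \sqrt{-4 + 43383} = \sqrt{43379}$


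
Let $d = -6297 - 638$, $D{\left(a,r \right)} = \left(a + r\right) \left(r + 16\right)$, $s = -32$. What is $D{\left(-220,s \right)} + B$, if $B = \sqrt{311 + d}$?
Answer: $4032 + 12 i \sqrt{46} \approx 4032.0 + 81.388 i$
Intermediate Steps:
$D{\left(a,r \right)} = \left(16 + r\right) \left(a + r\right)$ ($D{\left(a,r \right)} = \left(a + r\right) \left(16 + r\right) = \left(16 + r\right) \left(a + r\right)$)
$d = -6935$ ($d = -6297 - 638 = -6935$)
$B = 12 i \sqrt{46}$ ($B = \sqrt{311 - 6935} = \sqrt{-6624} = 12 i \sqrt{46} \approx 81.388 i$)
$D{\left(-220,s \right)} + B = \left(\left(-32\right)^{2} + 16 \left(-220\right) + 16 \left(-32\right) - -7040\right) + 12 i \sqrt{46} = \left(1024 - 3520 - 512 + 7040\right) + 12 i \sqrt{46} = 4032 + 12 i \sqrt{46}$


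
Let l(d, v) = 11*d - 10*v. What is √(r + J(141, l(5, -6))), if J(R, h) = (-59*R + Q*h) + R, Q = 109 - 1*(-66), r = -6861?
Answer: √5086 ≈ 71.316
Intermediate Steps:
Q = 175 (Q = 109 + 66 = 175)
l(d, v) = -10*v + 11*d
J(R, h) = -58*R + 175*h (J(R, h) = (-59*R + 175*h) + R = -58*R + 175*h)
√(r + J(141, l(5, -6))) = √(-6861 + (-58*141 + 175*(-10*(-6) + 11*5))) = √(-6861 + (-8178 + 175*(60 + 55))) = √(-6861 + (-8178 + 175*115)) = √(-6861 + (-8178 + 20125)) = √(-6861 + 11947) = √5086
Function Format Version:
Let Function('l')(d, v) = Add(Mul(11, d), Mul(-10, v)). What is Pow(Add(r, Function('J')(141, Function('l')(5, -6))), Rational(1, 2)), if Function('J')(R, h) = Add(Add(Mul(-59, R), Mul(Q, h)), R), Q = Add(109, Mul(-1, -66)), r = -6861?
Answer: Pow(5086, Rational(1, 2)) ≈ 71.316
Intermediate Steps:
Q = 175 (Q = Add(109, 66) = 175)
Function('l')(d, v) = Add(Mul(-10, v), Mul(11, d))
Function('J')(R, h) = Add(Mul(-58, R), Mul(175, h)) (Function('J')(R, h) = Add(Add(Mul(-59, R), Mul(175, h)), R) = Add(Mul(-58, R), Mul(175, h)))
Pow(Add(r, Function('J')(141, Function('l')(5, -6))), Rational(1, 2)) = Pow(Add(-6861, Add(Mul(-58, 141), Mul(175, Add(Mul(-10, -6), Mul(11, 5))))), Rational(1, 2)) = Pow(Add(-6861, Add(-8178, Mul(175, Add(60, 55)))), Rational(1, 2)) = Pow(Add(-6861, Add(-8178, Mul(175, 115))), Rational(1, 2)) = Pow(Add(-6861, Add(-8178, 20125)), Rational(1, 2)) = Pow(Add(-6861, 11947), Rational(1, 2)) = Pow(5086, Rational(1, 2))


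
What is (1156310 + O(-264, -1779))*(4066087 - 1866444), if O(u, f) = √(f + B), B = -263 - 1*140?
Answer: 2543469197330 + 2199643*I*√2182 ≈ 2.5435e+12 + 1.0275e+8*I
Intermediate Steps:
B = -403 (B = -263 - 140 = -403)
O(u, f) = √(-403 + f) (O(u, f) = √(f - 403) = √(-403 + f))
(1156310 + O(-264, -1779))*(4066087 - 1866444) = (1156310 + √(-403 - 1779))*(4066087 - 1866444) = (1156310 + √(-2182))*2199643 = (1156310 + I*√2182)*2199643 = 2543469197330 + 2199643*I*√2182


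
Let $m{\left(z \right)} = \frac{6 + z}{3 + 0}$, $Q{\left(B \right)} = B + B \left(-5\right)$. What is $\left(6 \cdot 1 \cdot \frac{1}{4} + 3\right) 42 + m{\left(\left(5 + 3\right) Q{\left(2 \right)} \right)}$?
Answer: $\frac{509}{3} \approx 169.67$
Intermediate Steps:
$Q{\left(B \right)} = - 4 B$ ($Q{\left(B \right)} = B - 5 B = - 4 B$)
$m{\left(z \right)} = 2 + \frac{z}{3}$ ($m{\left(z \right)} = \frac{6 + z}{3} = \left(6 + z\right) \frac{1}{3} = 2 + \frac{z}{3}$)
$\left(6 \cdot 1 \cdot \frac{1}{4} + 3\right) 42 + m{\left(\left(5 + 3\right) Q{\left(2 \right)} \right)} = \left(6 \cdot 1 \cdot \frac{1}{4} + 3\right) 42 + \left(2 + \frac{\left(5 + 3\right) \left(\left(-4\right) 2\right)}{3}\right) = \left(6 \cdot 1 \cdot \frac{1}{4} + 3\right) 42 + \left(2 + \frac{8 \left(-8\right)}{3}\right) = \left(6 \cdot \frac{1}{4} + 3\right) 42 + \left(2 + \frac{1}{3} \left(-64\right)\right) = \left(\frac{3}{2} + 3\right) 42 + \left(2 - \frac{64}{3}\right) = \frac{9}{2} \cdot 42 - \frac{58}{3} = 189 - \frac{58}{3} = \frac{509}{3}$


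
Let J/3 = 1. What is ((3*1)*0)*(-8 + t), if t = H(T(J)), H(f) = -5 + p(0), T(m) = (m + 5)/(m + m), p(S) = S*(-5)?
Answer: 0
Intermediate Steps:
p(S) = -5*S
J = 3 (J = 3*1 = 3)
T(m) = (5 + m)/(2*m) (T(m) = (5 + m)/((2*m)) = (5 + m)*(1/(2*m)) = (5 + m)/(2*m))
H(f) = -5 (H(f) = -5 - 5*0 = -5 + 0 = -5)
t = -5
((3*1)*0)*(-8 + t) = ((3*1)*0)*(-8 - 5) = (3*0)*(-13) = 0*(-13) = 0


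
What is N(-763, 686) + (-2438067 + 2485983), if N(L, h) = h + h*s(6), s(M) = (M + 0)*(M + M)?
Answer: 97994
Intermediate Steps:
s(M) = 2*M² (s(M) = M*(2*M) = 2*M²)
N(L, h) = 73*h (N(L, h) = h + h*(2*6²) = h + h*(2*36) = h + h*72 = h + 72*h = 73*h)
N(-763, 686) + (-2438067 + 2485983) = 73*686 + (-2438067 + 2485983) = 50078 + 47916 = 97994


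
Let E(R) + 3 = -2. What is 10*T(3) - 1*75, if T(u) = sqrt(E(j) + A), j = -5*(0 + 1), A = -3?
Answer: -75 + 20*I*sqrt(2) ≈ -75.0 + 28.284*I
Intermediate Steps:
j = -5 (j = -5*1 = -5)
E(R) = -5 (E(R) = -3 - 2 = -5)
T(u) = 2*I*sqrt(2) (T(u) = sqrt(-5 - 3) = sqrt(-8) = 2*I*sqrt(2))
10*T(3) - 1*75 = 10*(2*I*sqrt(2)) - 1*75 = 20*I*sqrt(2) - 75 = -75 + 20*I*sqrt(2)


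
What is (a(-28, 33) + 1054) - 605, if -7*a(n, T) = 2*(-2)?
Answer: 3147/7 ≈ 449.57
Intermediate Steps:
a(n, T) = 4/7 (a(n, T) = -2*(-2)/7 = -1/7*(-4) = 4/7)
(a(-28, 33) + 1054) - 605 = (4/7 + 1054) - 605 = 7382/7 - 605 = 3147/7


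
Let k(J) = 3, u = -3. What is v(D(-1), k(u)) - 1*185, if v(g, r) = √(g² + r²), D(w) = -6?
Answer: -185 + 3*√5 ≈ -178.29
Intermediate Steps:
v(D(-1), k(u)) - 1*185 = √((-6)² + 3²) - 1*185 = √(36 + 9) - 185 = √45 - 185 = 3*√5 - 185 = -185 + 3*√5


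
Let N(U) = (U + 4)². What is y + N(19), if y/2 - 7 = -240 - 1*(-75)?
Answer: 213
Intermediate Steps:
N(U) = (4 + U)²
y = -316 (y = 14 + 2*(-240 - 1*(-75)) = 14 + 2*(-240 + 75) = 14 + 2*(-165) = 14 - 330 = -316)
y + N(19) = -316 + (4 + 19)² = -316 + 23² = -316 + 529 = 213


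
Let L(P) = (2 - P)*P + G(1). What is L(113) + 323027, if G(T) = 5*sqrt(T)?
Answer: 310489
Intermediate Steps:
L(P) = 5 + P*(2 - P) (L(P) = (2 - P)*P + 5*sqrt(1) = P*(2 - P) + 5*1 = P*(2 - P) + 5 = 5 + P*(2 - P))
L(113) + 323027 = (5 - 1*113**2 + 2*113) + 323027 = (5 - 1*12769 + 226) + 323027 = (5 - 12769 + 226) + 323027 = -12538 + 323027 = 310489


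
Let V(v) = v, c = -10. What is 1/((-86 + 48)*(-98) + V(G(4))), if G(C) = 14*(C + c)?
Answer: 1/3640 ≈ 0.00027473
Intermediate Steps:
G(C) = -140 + 14*C (G(C) = 14*(C - 10) = 14*(-10 + C) = -140 + 14*C)
1/((-86 + 48)*(-98) + V(G(4))) = 1/((-86 + 48)*(-98) + (-140 + 14*4)) = 1/(-38*(-98) + (-140 + 56)) = 1/(3724 - 84) = 1/3640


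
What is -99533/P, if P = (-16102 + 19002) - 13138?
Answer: 99533/10238 ≈ 9.7219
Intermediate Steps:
P = -10238 (P = 2900 - 13138 = -10238)
-99533/P = -99533/(-10238) = -99533*(-1/10238) = 99533/10238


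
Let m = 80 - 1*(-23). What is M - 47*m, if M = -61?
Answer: -4902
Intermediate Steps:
m = 103 (m = 80 + 23 = 103)
M - 47*m = -61 - 47*103 = -61 - 4841 = -4902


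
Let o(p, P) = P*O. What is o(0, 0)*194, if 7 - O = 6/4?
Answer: 0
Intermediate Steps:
O = 11/2 (O = 7 - 6/4 = 7 - 1*3/2 = 7 - 3/2 = 11/2 ≈ 5.5000)
o(p, P) = 11*P/2 (o(p, P) = P*(11/2) = 11*P/2)
o(0, 0)*194 = ((11/2)*0)*194 = 0*194 = 0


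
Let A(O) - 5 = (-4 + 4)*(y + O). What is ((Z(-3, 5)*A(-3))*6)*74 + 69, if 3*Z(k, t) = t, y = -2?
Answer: 3769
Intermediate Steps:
Z(k, t) = t/3
A(O) = 5 (A(O) = 5 + (-4 + 4)*(-2 + O) = 5 + 0*(-2 + O) = 5 + 0 = 5)
((Z(-3, 5)*A(-3))*6)*74 + 69 = ((((⅓)*5)*5)*6)*74 + 69 = (((5/3)*5)*6)*74 + 69 = ((25/3)*6)*74 + 69 = 50*74 + 69 = 3700 + 69 = 3769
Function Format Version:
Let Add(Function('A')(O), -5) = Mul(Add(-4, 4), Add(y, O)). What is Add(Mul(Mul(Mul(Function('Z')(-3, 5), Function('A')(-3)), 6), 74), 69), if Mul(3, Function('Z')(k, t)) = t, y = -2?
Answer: 3769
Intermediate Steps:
Function('Z')(k, t) = Mul(Rational(1, 3), t)
Function('A')(O) = 5 (Function('A')(O) = Add(5, Mul(Add(-4, 4), Add(-2, O))) = Add(5, Mul(0, Add(-2, O))) = Add(5, 0) = 5)
Add(Mul(Mul(Mul(Function('Z')(-3, 5), Function('A')(-3)), 6), 74), 69) = Add(Mul(Mul(Mul(Mul(Rational(1, 3), 5), 5), 6), 74), 69) = Add(Mul(Mul(Mul(Rational(5, 3), 5), 6), 74), 69) = Add(Mul(Mul(Rational(25, 3), 6), 74), 69) = Add(Mul(50, 74), 69) = Add(3700, 69) = 3769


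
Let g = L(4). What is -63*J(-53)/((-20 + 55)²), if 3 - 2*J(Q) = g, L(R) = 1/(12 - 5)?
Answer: -18/245 ≈ -0.073469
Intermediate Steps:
L(R) = ⅐ (L(R) = 1/7 = ⅐)
g = ⅐ ≈ 0.14286
J(Q) = 10/7 (J(Q) = 3/2 - ½*⅐ = 3/2 - 1/14 = 10/7)
-63*J(-53)/((-20 + 55)²) = -90/((-20 + 55)²) = -90/(35²) = -90/1225 = -63*2/1715 = -18/245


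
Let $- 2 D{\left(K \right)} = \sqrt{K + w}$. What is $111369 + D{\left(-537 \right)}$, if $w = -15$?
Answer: $111369 - i \sqrt{138} \approx 1.1137 \cdot 10^{5} - 11.747 i$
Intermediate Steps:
$D{\left(K \right)} = - \frac{\sqrt{-15 + K}}{2}$ ($D{\left(K \right)} = - \frac{\sqrt{K - 15}}{2} = - \frac{\sqrt{-15 + K}}{2}$)
$111369 + D{\left(-537 \right)} = 111369 - \frac{\sqrt{-15 - 537}}{2} = 111369 - \frac{\sqrt{-552}}{2} = 111369 - \frac{2 i \sqrt{138}}{2} = 111369 - i \sqrt{138}$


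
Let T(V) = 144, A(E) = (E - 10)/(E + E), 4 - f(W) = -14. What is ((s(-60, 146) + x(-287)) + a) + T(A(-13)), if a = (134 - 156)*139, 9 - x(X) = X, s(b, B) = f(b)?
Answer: -2600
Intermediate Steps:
f(W) = 18 (f(W) = 4 - 1*(-14) = 4 + 14 = 18)
s(b, B) = 18
x(X) = 9 - X
A(E) = (-10 + E)/(2*E) (A(E) = (-10 + E)/((2*E)) = (-10 + E)*(1/(2*E)) = (-10 + E)/(2*E))
a = -3058 (a = -22*139 = -3058)
((s(-60, 146) + x(-287)) + a) + T(A(-13)) = ((18 + (9 - 1*(-287))) - 3058) + 144 = ((18 + (9 + 287)) - 3058) + 144 = ((18 + 296) - 3058) + 144 = (314 - 3058) + 144 = -2744 + 144 = -2600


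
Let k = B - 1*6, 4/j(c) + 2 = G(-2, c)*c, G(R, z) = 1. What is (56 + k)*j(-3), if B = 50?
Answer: -80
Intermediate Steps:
j(c) = 4/(-2 + c) (j(c) = 4/(-2 + 1*c) = 4/(-2 + c))
k = 44 (k = 50 - 1*6 = 50 - 6 = 44)
(56 + k)*j(-3) = (56 + 44)*(4/(-2 - 3)) = 100*(4/(-5)) = 100*(4*(-⅕)) = 100*(-⅘) = -80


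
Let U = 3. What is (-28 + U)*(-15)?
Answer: 375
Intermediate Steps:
(-28 + U)*(-15) = (-28 + 3)*(-15) = -25*(-15) = 375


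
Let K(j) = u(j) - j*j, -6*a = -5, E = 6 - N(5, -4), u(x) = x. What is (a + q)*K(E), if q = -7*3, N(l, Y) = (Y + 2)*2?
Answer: 1815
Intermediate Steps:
N(l, Y) = 4 + 2*Y (N(l, Y) = (2 + Y)*2 = 4 + 2*Y)
E = 10 (E = 6 - (4 + 2*(-4)) = 6 - (4 - 8) = 6 - 1*(-4) = 6 + 4 = 10)
a = ⅚ (a = -⅙*(-5) = ⅚ ≈ 0.83333)
q = -21
K(j) = j - j² (K(j) = j - j*j = j - j²)
(a + q)*K(E) = (⅚ - 21)*(10*(1 - 1*10)) = -605*(1 - 10)/3 = -605*(-9)/3 = -121/6*(-90) = 1815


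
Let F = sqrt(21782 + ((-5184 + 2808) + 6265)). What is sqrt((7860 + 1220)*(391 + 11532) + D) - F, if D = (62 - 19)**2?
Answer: sqrt(108262689) - sqrt(25671) ≈ 10245.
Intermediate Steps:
D = 1849 (D = 43**2 = 1849)
F = sqrt(25671) (F = sqrt(21782 + (-2376 + 6265)) = sqrt(21782 + 3889) = sqrt(25671) ≈ 160.22)
sqrt((7860 + 1220)*(391 + 11532) + D) - F = sqrt((7860 + 1220)*(391 + 11532) + 1849) - sqrt(25671) = sqrt(9080*11923 + 1849) - sqrt(25671) = sqrt(108260840 + 1849) - sqrt(25671) = sqrt(108262689) - sqrt(25671)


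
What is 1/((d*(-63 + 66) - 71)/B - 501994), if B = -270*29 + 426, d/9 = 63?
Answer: -3702/1858382603 ≈ -1.9921e-6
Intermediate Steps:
d = 567 (d = 9*63 = 567)
B = -7404 (B = -7830 + 426 = -7404)
1/((d*(-63 + 66) - 71)/B - 501994) = 1/((567*(-63 + 66) - 71)/(-7404) - 501994) = 1/((567*3 - 71)*(-1/7404) - 501994) = 1/((1701 - 71)*(-1/7404) - 501994) = 1/(1630*(-1/7404) - 501994) = 1/(-815/3702 - 501994) = 1/(-1858382603/3702) = -3702/1858382603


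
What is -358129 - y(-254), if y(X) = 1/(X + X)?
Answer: -181929531/508 ≈ -3.5813e+5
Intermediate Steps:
y(X) = 1/(2*X)
-358129 - y(-254) = -358129 - 1/(2*(-254)) = -358129 - (-1)/(2*254) = -358129 - 1*(-1/508) = -358129 + 1/508 = -181929531/508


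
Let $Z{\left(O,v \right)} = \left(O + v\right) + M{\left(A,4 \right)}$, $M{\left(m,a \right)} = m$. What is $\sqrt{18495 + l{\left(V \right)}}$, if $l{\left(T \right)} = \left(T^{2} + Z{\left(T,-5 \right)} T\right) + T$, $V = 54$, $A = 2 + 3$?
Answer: $9 \sqrt{301} \approx 156.14$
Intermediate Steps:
$A = 5$
$Z{\left(O,v \right)} = 5 + O + v$ ($Z{\left(O,v \right)} = \left(O + v\right) + 5 = 5 + O + v$)
$l{\left(T \right)} = T + 2 T^{2}$ ($l{\left(T \right)} = \left(T^{2} + \left(5 + T - 5\right) T\right) + T = \left(T^{2} + T T\right) + T = \left(T^{2} + T^{2}\right) + T = 2 T^{2} + T = T + 2 T^{2}$)
$\sqrt{18495 + l{\left(V \right)}} = \sqrt{18495 + 54 \left(1 + 2 \cdot 54\right)} = \sqrt{18495 + 54 \left(1 + 108\right)} = \sqrt{18495 + 54 \cdot 109} = \sqrt{18495 + 5886} = \sqrt{24381} = 9 \sqrt{301}$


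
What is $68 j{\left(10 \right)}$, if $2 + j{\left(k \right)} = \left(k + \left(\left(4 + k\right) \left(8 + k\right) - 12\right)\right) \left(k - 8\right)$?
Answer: $33864$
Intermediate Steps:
$j{\left(k \right)} = -2 + \left(-8 + k\right) \left(-12 + k + \left(4 + k\right) \left(8 + k\right)\right)$ ($j{\left(k \right)} = -2 + \left(k + \left(\left(4 + k\right) \left(8 + k\right) - 12\right)\right) \left(k - 8\right) = -2 + \left(k + \left(-12 + \left(4 + k\right) \left(8 + k\right)\right)\right) \left(-8 + k\right) = -2 + \left(-12 + k + \left(4 + k\right) \left(8 + k\right)\right) \left(-8 + k\right) = -2 + \left(-8 + k\right) \left(-12 + k + \left(4 + k\right) \left(8 + k\right)\right)$)
$68 j{\left(10 \right)} = 68 \left(-162 + 10^{3} - 840 + 5 \cdot 10^{2}\right) = 68 \left(-162 + 1000 - 840 + 5 \cdot 100\right) = 68 \left(-162 + 1000 - 840 + 500\right) = 68 \cdot 498 = 33864$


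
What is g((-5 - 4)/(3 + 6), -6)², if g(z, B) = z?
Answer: 1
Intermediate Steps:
g((-5 - 4)/(3 + 6), -6)² = ((-5 - 4)/(3 + 6))² = (-9/9)² = (-9*⅑)² = (-1)² = 1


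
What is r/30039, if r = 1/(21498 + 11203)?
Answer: 1/982305339 ≈ 1.0180e-9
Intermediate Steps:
r = 1/32701 ≈ 3.0580e-5
r/30039 = (1/32701)/30039 = (1/32701)*(1/30039) = 1/982305339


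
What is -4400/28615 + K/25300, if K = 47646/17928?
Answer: -22159795219/144212732400 ≈ -0.15366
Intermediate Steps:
K = 2647/996 (K = 47646*(1/17928) = 2647/996 ≈ 2.6576)
-4400/28615 + K/25300 = -4400/28615 + (2647/996)/25300 = -4400*1/28615 + (2647/996)*(1/25300) = -880/5723 + 2647/25198800 = -22159795219/144212732400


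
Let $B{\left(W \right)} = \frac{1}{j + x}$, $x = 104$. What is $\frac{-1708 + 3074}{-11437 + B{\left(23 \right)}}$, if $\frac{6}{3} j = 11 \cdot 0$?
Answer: $- \frac{142064}{1189447} \approx -0.11944$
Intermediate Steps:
$j = 0$ ($j = \frac{11 \cdot 0}{2} = \frac{1}{2} \cdot 0 = 0$)
$B{\left(W \right)} = \frac{1}{104}$ ($B{\left(W \right)} = \frac{1}{0 + 104} = \frac{1}{104}$)
$\frac{-1708 + 3074}{-11437 + B{\left(23 \right)}} = \frac{-1708 + 3074}{-11437 + \frac{1}{104}} = \frac{1366}{- \frac{1189447}{104}} = 1366 \left(- \frac{104}{1189447}\right) = - \frac{142064}{1189447}$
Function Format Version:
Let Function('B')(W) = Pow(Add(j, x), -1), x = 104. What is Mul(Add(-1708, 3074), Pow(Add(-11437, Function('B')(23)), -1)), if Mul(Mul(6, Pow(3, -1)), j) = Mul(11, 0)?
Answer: Rational(-142064, 1189447) ≈ -0.11944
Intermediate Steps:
j = 0 (j = Mul(Rational(1, 2), Mul(11, 0)) = Mul(Rational(1, 2), 0) = 0)
Function('B')(W) = Rational(1, 104) (Function('B')(W) = Pow(Add(0, 104), -1) = Pow(104, -1) = Rational(1, 104))
Mul(Add(-1708, 3074), Pow(Add(-11437, Function('B')(23)), -1)) = Mul(Add(-1708, 3074), Pow(Add(-11437, Rational(1, 104)), -1)) = Mul(1366, Pow(Rational(-1189447, 104), -1)) = Mul(1366, Rational(-104, 1189447)) = Rational(-142064, 1189447)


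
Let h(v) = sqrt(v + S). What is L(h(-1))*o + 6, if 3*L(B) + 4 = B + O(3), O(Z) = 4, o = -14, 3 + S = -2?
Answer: 6 - 14*I*sqrt(6)/3 ≈ 6.0 - 11.431*I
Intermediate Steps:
S = -5 (S = -3 - 2 = -5)
h(v) = sqrt(-5 + v) (h(v) = sqrt(v - 5) = sqrt(-5 + v))
L(B) = B/3 (L(B) = -4/3 + (B + 4)/3 = -4/3 + (4 + B)/3 = -4/3 + (4/3 + B/3) = B/3)
L(h(-1))*o + 6 = (sqrt(-5 - 1)/3)*(-14) + 6 = (sqrt(-6)/3)*(-14) + 6 = ((I*sqrt(6))/3)*(-14) + 6 = (I*sqrt(6)/3)*(-14) + 6 = -14*I*sqrt(6)/3 + 6 = 6 - 14*I*sqrt(6)/3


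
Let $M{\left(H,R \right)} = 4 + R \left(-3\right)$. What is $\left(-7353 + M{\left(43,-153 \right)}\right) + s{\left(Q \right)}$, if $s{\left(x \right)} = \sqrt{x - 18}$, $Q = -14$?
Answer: $-6890 + 4 i \sqrt{2} \approx -6890.0 + 5.6569 i$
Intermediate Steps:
$M{\left(H,R \right)} = 4 - 3 R$
$s{\left(x \right)} = \sqrt{-18 + x}$
$\left(-7353 + M{\left(43,-153 \right)}\right) + s{\left(Q \right)} = \left(-7353 + \left(4 - -459\right)\right) + \sqrt{-18 - 14} = \left(-7353 + \left(4 + 459\right)\right) + \sqrt{-32} = \left(-7353 + 463\right) + 4 i \sqrt{2} = -6890 + 4 i \sqrt{2}$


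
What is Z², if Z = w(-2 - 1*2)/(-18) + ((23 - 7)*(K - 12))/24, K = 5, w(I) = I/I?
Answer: 7225/324 ≈ 22.299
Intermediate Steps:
w(I) = 1
Z = -85/18 (Z = 1/(-18) + ((23 - 7)*(5 - 12))/24 = 1*(-1/18) + (16*(-7))*(1/24) = -1/18 - 112*1/24 = -1/18 - 14/3 = -85/18 ≈ -4.7222)
Z² = (-85/18)² = 7225/324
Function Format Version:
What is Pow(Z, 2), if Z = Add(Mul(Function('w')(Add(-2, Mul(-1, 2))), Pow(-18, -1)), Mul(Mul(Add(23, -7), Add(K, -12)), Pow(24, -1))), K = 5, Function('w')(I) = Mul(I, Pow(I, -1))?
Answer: Rational(7225, 324) ≈ 22.299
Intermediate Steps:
Function('w')(I) = 1
Z = Rational(-85, 18) (Z = Add(Mul(1, Pow(-18, -1)), Mul(Mul(Add(23, -7), Add(5, -12)), Pow(24, -1))) = Add(Mul(1, Rational(-1, 18)), Mul(Mul(16, -7), Rational(1, 24))) = Add(Rational(-1, 18), Mul(-112, Rational(1, 24))) = Add(Rational(-1, 18), Rational(-14, 3)) = Rational(-85, 18) ≈ -4.7222)
Pow(Z, 2) = Pow(Rational(-85, 18), 2) = Rational(7225, 324)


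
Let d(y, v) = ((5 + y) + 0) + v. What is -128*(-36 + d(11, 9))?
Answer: 1408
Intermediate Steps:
d(y, v) = 5 + v + y (d(y, v) = (5 + y) + v = 5 + v + y)
-128*(-36 + d(11, 9)) = -128*(-36 + (5 + 9 + 11)) = -128*(-36 + 25) = -128*(-11) = 1408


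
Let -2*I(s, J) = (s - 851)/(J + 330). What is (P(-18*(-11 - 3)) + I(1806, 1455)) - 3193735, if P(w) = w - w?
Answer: -2280326981/714 ≈ -3.1937e+6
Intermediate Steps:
P(w) = 0
I(s, J) = -(-851 + s)/(2*(330 + J)) (I(s, J) = -(s - 851)/(2*(J + 330)) = -(-851 + s)/(2*(330 + J)))
(P(-18*(-11 - 3)) + I(1806, 1455)) - 3193735 = (0 + (851 - 1*1806)/(2*(330 + 1455))) - 3193735 = (0 + (1/2)*(851 - 1806)/1785) - 3193735 = (0 + (1/2)*(1/1785)*(-955)) - 3193735 = (0 - 191/714) - 3193735 = -191/714 - 3193735 = -2280326981/714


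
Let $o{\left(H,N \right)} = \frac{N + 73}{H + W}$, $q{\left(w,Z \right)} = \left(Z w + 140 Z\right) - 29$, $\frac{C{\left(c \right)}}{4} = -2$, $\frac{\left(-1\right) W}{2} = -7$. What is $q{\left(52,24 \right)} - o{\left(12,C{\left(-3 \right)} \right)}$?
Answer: $\frac{9153}{2} \approx 4576.5$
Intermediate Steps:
$W = 14$ ($W = \left(-2\right) \left(-7\right) = 14$)
$C{\left(c \right)} = -8$ ($C{\left(c \right)} = 4 \left(-2\right) = -8$)
$q{\left(w,Z \right)} = -29 + 140 Z + Z w$ ($q{\left(w,Z \right)} = \left(140 Z + Z w\right) - 29 = -29 + 140 Z + Z w$)
$o{\left(H,N \right)} = \frac{73 + N}{14 + H}$ ($o{\left(H,N \right)} = \frac{N + 73}{H + 14} = \frac{73 + N}{14 + H}$)
$q{\left(52,24 \right)} - o{\left(12,C{\left(-3 \right)} \right)} = \left(-29 + 140 \cdot 24 + 24 \cdot 52\right) - \frac{73 - 8}{14 + 12} = \left(-29 + 3360 + 1248\right) - \frac{1}{26} \cdot 65 = 4579 - \frac{1}{26} \cdot 65 = 4579 - \frac{5}{2} = \frac{9153}{2}$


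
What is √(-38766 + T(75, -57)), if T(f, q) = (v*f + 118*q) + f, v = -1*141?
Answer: 2*I*√13998 ≈ 236.63*I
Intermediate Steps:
v = -141
T(f, q) = -140*f + 118*q (T(f, q) = (-141*f + 118*q) + f = -140*f + 118*q)
√(-38766 + T(75, -57)) = √(-38766 + (-140*75 + 118*(-57))) = √(-38766 + (-10500 - 6726)) = √(-38766 - 17226) = √(-55992) = 2*I*√13998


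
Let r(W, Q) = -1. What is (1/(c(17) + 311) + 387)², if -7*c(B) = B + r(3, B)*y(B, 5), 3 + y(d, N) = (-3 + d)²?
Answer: 829225141924/5536609 ≈ 1.4977e+5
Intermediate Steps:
y(d, N) = -3 + (-3 + d)²
c(B) = -3/7 - B/7 + (-3 + B)²/7 (c(B) = -(B - (-3 + (-3 + B)²))/7 = -(B + (3 - (-3 + B)²))/7 = -(3 + B - (-3 + B)²)/7 = -3/7 - B/7 + (-3 + B)²/7)
(1/(c(17) + 311) + 387)² = (1/((-3/7 - ⅐*17 + (-3 + 17)²/7) + 311) + 387)² = (1/((-3/7 - 17/7 + (⅐)*14²) + 311) + 387)² = (1/((-3/7 - 17/7 + (⅐)*196) + 311) + 387)² = (1/((-3/7 - 17/7 + 28) + 311) + 387)² = (1/(176/7 + 311) + 387)² = (1/(2353/7) + 387)² = (7/2353 + 387)² = (910618/2353)² = 829225141924/5536609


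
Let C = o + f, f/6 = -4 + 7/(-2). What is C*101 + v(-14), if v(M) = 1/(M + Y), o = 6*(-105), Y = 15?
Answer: -68174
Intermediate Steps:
o = -630
v(M) = 1/(15 + M) (v(M) = 1/(M + 15) = 1/(15 + M))
f = -45 (f = 6*(-4 + 7/(-2)) = 6*(-4 + 7*(-½)) = 6*(-4 - 7/2) = 6*(-15/2) = -45)
C = -675 (C = -630 - 45 = -675)
C*101 + v(-14) = -675*101 + 1/(15 - 14) = -68175 + 1/1 = -68175 + 1 = -68174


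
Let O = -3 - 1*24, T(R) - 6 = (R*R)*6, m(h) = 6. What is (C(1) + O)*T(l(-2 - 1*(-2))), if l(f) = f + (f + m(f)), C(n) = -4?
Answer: -6882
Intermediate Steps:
l(f) = 6 + 2*f (l(f) = f + (f + 6) = f + (6 + f) = 6 + 2*f)
T(R) = 6 + 6*R**2 (T(R) = 6 + (R*R)*6 = 6 + R**2*6 = 6 + 6*R**2)
O = -27 (O = -3 - 24 = -27)
(C(1) + O)*T(l(-2 - 1*(-2))) = (-4 - 27)*(6 + 6*(6 + 2*(-2 - 1*(-2)))**2) = -31*(6 + 6*(6 + 2*(-2 + 2))**2) = -31*(6 + 6*(6 + 2*0)**2) = -31*(6 + 6*(6 + 0)**2) = -31*(6 + 6*6**2) = -31*(6 + 6*36) = -31*(6 + 216) = -31*222 = -6882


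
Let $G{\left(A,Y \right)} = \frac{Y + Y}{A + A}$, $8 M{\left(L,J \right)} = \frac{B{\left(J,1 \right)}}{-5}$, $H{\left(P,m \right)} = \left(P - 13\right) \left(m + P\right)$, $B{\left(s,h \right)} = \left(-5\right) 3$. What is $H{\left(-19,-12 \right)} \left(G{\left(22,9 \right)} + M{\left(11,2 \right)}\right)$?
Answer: $\frac{8556}{11} \approx 777.82$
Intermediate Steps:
$B{\left(s,h \right)} = -15$
$H{\left(P,m \right)} = \left(-13 + P\right) \left(P + m\right)$
$M{\left(L,J \right)} = \frac{3}{8}$ ($M{\left(L,J \right)} = \frac{\left(-15\right) \frac{1}{-5}}{8} = \frac{\left(-15\right) \left(- \frac{1}{5}\right)}{8} = \frac{1}{8} \cdot 3 = \frac{3}{8}$)
$G{\left(A,Y \right)} = \frac{Y}{A}$ ($G{\left(A,Y \right)} = \frac{2 Y}{2 A} = 2 Y \frac{1}{2 A} = \frac{Y}{A}$)
$H{\left(-19,-12 \right)} \left(G{\left(22,9 \right)} + M{\left(11,2 \right)}\right) = \left(\left(-19\right)^{2} - -247 - -156 - -228\right) \left(\frac{9}{22} + \frac{3}{8}\right) = \left(361 + 247 + 156 + 228\right) \left(9 \cdot \frac{1}{22} + \frac{3}{8}\right) = 992 \left(\frac{9}{22} + \frac{3}{8}\right) = 992 \cdot \frac{69}{88} = \frac{8556}{11}$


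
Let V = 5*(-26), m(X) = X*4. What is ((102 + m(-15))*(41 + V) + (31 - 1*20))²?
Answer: 13890529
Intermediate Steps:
m(X) = 4*X
V = -130
((102 + m(-15))*(41 + V) + (31 - 1*20))² = ((102 + 4*(-15))*(41 - 130) + (31 - 1*20))² = ((102 - 60)*(-89) + (31 - 20))² = (42*(-89) + 11)² = (-3738 + 11)² = (-3727)² = 13890529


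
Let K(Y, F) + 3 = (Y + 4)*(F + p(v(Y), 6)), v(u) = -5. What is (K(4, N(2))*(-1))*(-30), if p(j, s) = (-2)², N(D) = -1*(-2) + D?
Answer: 1830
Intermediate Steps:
N(D) = 2 + D
p(j, s) = 4
K(Y, F) = -3 + (4 + F)*(4 + Y) (K(Y, F) = -3 + (Y + 4)*(F + 4) = -3 + (4 + Y)*(4 + F) = -3 + (4 + F)*(4 + Y))
(K(4, N(2))*(-1))*(-30) = ((13 + 4*(2 + 2) + 4*4 + (2 + 2)*4)*(-1))*(-30) = ((13 + 4*4 + 16 + 4*4)*(-1))*(-30) = ((13 + 16 + 16 + 16)*(-1))*(-30) = (61*(-1))*(-30) = -61*(-30) = 1830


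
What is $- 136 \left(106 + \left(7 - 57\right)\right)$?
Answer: $-7616$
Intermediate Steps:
$- 136 \left(106 + \left(7 - 57\right)\right) = - 136 \left(106 - 50\right) = \left(-136\right) 56 = -7616$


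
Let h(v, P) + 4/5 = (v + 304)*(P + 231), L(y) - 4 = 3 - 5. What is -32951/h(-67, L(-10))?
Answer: -164755/276101 ≈ -0.59672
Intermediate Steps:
L(y) = 2 (L(y) = 4 + (3 - 5) = 4 - 2 = 2)
h(v, P) = -⅘ + (231 + P)*(304 + v) (h(v, P) = -⅘ + (v + 304)*(P + 231) = -⅘ + (304 + v)*(231 + P) = -⅘ + (231 + P)*(304 + v))
-32951/h(-67, L(-10)) = -32951/(351116/5 + 231*(-67) + 304*2 + 2*(-67)) = -32951/(351116/5 - 15477 + 608 - 134) = -32951/276101/5 = -32951*5/276101 = -164755/276101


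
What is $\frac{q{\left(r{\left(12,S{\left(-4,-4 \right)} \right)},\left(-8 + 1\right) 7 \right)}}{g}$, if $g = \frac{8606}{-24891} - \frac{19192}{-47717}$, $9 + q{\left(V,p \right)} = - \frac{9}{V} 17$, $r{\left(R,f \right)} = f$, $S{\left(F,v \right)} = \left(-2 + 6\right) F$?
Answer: $\frac{10689514623}{1072889120} \approx 9.9633$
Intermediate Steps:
$S{\left(F,v \right)} = 4 F$
$q{\left(V,p \right)} = -9 - \frac{153}{V}$ ($q{\left(V,p \right)} = -9 + - \frac{9}{V} 17 = -9 - \frac{153}{V}$)
$g = \frac{67055570}{1187723847}$ ($g = 8606 \left(- \frac{1}{24891}\right) - - \frac{19192}{47717} = - \frac{8606}{24891} + \frac{19192}{47717} = \frac{67055570}{1187723847} \approx 0.056457$)
$\frac{q{\left(r{\left(12,S{\left(-4,-4 \right)} \right)},\left(-8 + 1\right) 7 \right)}}{g} = \frac{-9 - \frac{153}{4 \left(-4\right)}}{\frac{67055570}{1187723847}} = \left(-9 - \frac{153}{-16}\right) \frac{1187723847}{67055570} = \left(-9 - - \frac{153}{16}\right) \frac{1187723847}{67055570} = \left(-9 + \frac{153}{16}\right) \frac{1187723847}{67055570} = \frac{9}{16} \cdot \frac{1187723847}{67055570} = \frac{10689514623}{1072889120}$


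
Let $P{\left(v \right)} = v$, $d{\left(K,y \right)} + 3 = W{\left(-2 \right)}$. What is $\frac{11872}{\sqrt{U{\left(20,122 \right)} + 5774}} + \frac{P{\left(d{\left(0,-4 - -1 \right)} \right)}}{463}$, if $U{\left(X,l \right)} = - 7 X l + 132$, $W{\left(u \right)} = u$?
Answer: $- \frac{5}{463} - \frac{5936 i \sqrt{11174}}{5587} \approx -0.010799 - 112.31 i$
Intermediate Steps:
$d{\left(K,y \right)} = -5$ ($d{\left(K,y \right)} = -3 - 2 = -5$)
$U{\left(X,l \right)} = 132 - 7 X l$ ($U{\left(X,l \right)} = - 7 X l + 132 = 132 - 7 X l$)
$\frac{11872}{\sqrt{U{\left(20,122 \right)} + 5774}} + \frac{P{\left(d{\left(0,-4 - -1 \right)} \right)}}{463} = \frac{11872}{\sqrt{\left(132 - 140 \cdot 122\right) + 5774}} - \frac{5}{463} = \frac{11872}{\sqrt{\left(132 - 17080\right) + 5774}} - \frac{5}{463} = \frac{11872}{\sqrt{-16948 + 5774}} - \frac{5}{463} = \frac{11872}{\sqrt{-11174}} - \frac{5}{463} = \frac{11872}{i \sqrt{11174}} - \frac{5}{463} = 11872 \left(- \frac{i \sqrt{11174}}{11174}\right) - \frac{5}{463} = - \frac{5936 i \sqrt{11174}}{5587} - \frac{5}{463} = - \frac{5}{463} - \frac{5936 i \sqrt{11174}}{5587}$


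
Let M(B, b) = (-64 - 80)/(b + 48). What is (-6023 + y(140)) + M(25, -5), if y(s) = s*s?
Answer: 583667/43 ≈ 13574.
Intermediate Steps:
y(s) = s²
M(B, b) = -144/(48 + b)
(-6023 + y(140)) + M(25, -5) = (-6023 + 140²) - 144/(48 - 5) = (-6023 + 19600) - 144/43 = 13577 - 144*1/43 = 13577 - 144/43 = 583667/43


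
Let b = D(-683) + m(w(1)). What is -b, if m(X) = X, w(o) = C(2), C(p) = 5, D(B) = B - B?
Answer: -5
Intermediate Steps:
D(B) = 0
w(o) = 5
b = 5 (b = 0 + 5 = 5)
-b = -1*5 = -5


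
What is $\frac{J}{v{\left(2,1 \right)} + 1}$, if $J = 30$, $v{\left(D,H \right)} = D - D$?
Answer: $30$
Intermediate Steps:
$v{\left(D,H \right)} = 0$
$\frac{J}{v{\left(2,1 \right)} + 1} = \frac{1}{0 + 1} \cdot 30 = 1^{-1} \cdot 30 = 1 \cdot 30 = 30$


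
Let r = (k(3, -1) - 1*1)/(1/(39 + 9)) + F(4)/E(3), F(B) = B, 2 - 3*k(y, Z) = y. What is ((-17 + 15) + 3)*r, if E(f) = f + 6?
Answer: -572/9 ≈ -63.556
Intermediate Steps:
k(y, Z) = 2/3 - y/3
E(f) = 6 + f
r = -572/9 (r = ((2/3 - 1/3*3) - 1*1)/(1/(39 + 9)) + 4/(6 + 3) = ((2/3 - 1) - 1)/(1/48) + 4/9 = (-1/3 - 1)/(1/48) + 4*(1/9) = -4/3*48 + 4/9 = -64 + 4/9 = -572/9 ≈ -63.556)
((-17 + 15) + 3)*r = ((-17 + 15) + 3)*(-572/9) = (-2 + 3)*(-572/9) = 1*(-572/9) = -572/9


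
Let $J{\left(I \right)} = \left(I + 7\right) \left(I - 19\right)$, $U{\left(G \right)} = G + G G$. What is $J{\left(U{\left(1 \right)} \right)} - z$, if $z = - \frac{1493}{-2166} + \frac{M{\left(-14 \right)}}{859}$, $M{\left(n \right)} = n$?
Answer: $- \frac{285923045}{1860594} \approx -153.67$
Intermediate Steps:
$U{\left(G \right)} = G + G^{2}$
$J{\left(I \right)} = \left(-19 + I\right) \left(7 + I\right)$ ($J{\left(I \right)} = \left(7 + I\right) \left(-19 + I\right) = \left(-19 + I\right) \left(7 + I\right)$)
$z = \frac{1252163}{1860594}$ ($z = - \frac{1493}{-2166} - \frac{14}{859} = \left(-1493\right) \left(- \frac{1}{2166}\right) - \frac{14}{859} = \frac{1493}{2166} - \frac{14}{859} = \frac{1252163}{1860594} \approx 0.67299$)
$J{\left(U{\left(1 \right)} \right)} - z = \left(-133 + \left(1 \left(1 + 1\right)\right)^{2} - 12 \cdot 1 \left(1 + 1\right)\right) - \frac{1252163}{1860594} = \left(-133 + \left(1 \cdot 2\right)^{2} - 12 \cdot 1 \cdot 2\right) - \frac{1252163}{1860594} = \left(-133 + 2^{2} - 24\right) - \frac{1252163}{1860594} = \left(-133 + 4 - 24\right) - \frac{1252163}{1860594} = -153 - \frac{1252163}{1860594} = - \frac{285923045}{1860594}$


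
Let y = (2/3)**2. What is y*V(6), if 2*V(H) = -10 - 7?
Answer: -34/9 ≈ -3.7778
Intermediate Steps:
V(H) = -17/2 (V(H) = (-10 - 7)/2 = (1/2)*(-17) = -17/2)
y = 4/9 (y = (2*(1/3))**2 = (2/3)**2 = 4/9 ≈ 0.44444)
y*V(6) = (4/9)*(-17/2) = -34/9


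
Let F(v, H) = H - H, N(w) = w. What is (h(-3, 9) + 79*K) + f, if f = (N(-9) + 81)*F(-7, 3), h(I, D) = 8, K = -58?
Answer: -4574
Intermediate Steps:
F(v, H) = 0
f = 0 (f = (-9 + 81)*0 = 72*0 = 0)
(h(-3, 9) + 79*K) + f = (8 + 79*(-58)) + 0 = (8 - 4582) + 0 = -4574 + 0 = -4574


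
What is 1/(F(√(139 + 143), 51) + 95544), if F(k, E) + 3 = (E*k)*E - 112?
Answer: 95429/7198907359 - 2601*√282/7198907359 ≈ 7.1887e-6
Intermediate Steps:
F(k, E) = -115 + k*E² (F(k, E) = -3 + ((E*k)*E - 112) = -3 + (k*E² - 112) = -3 + (-112 + k*E²) = -115 + k*E²)
1/(F(√(139 + 143), 51) + 95544) = 1/((-115 + √(139 + 143)*51²) + 95544) = 1/((-115 + √282*2601) + 95544) = 1/((-115 + 2601*√282) + 95544) = 1/(95429 + 2601*√282)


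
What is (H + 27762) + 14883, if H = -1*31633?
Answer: 11012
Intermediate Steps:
H = -31633
(H + 27762) + 14883 = (-31633 + 27762) + 14883 = -3871 + 14883 = 11012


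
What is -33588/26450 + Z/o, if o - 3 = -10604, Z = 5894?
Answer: -255981344/140198225 ≈ -1.8259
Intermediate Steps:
o = -10601 (o = 3 - 10604 = -10601)
-33588/26450 + Z/o = -33588/26450 + 5894/(-10601) = -33588*1/26450 + 5894*(-1/10601) = -16794/13225 - 5894/10601 = -255981344/140198225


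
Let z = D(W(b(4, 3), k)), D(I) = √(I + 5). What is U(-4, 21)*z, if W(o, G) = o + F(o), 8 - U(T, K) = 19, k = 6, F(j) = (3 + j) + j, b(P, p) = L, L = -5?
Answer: -11*I*√7 ≈ -29.103*I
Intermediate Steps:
b(P, p) = -5
F(j) = 3 + 2*j
U(T, K) = -11 (U(T, K) = 8 - 1*19 = 8 - 19 = -11)
W(o, G) = 3 + 3*o (W(o, G) = o + (3 + 2*o) = 3 + 3*o)
D(I) = √(5 + I)
z = I*√7 (z = √(5 + (3 + 3*(-5))) = √(5 + (3 - 15)) = √(5 - 12) = √(-7) = I*√7 ≈ 2.6458*I)
U(-4, 21)*z = -11*I*√7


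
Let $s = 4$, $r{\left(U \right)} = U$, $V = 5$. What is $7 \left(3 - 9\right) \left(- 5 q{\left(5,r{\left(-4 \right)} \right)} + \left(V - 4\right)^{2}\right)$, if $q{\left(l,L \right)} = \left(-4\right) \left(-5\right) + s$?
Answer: $4998$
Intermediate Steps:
$q{\left(l,L \right)} = 24$ ($q{\left(l,L \right)} = \left(-4\right) \left(-5\right) + 4 = 20 + 4 = 24$)
$7 \left(3 - 9\right) \left(- 5 q{\left(5,r{\left(-4 \right)} \right)} + \left(V - 4\right)^{2}\right) = 7 \left(3 - 9\right) \left(\left(-5\right) 24 + \left(5 - 4\right)^{2}\right) = 7 \left(-6\right) \left(-120 + 1^{2}\right) = - 42 \left(-120 + 1\right) = \left(-42\right) \left(-119\right) = 4998$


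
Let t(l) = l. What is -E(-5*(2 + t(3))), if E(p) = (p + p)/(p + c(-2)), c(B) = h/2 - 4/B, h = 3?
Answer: -100/43 ≈ -2.3256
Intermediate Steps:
c(B) = 3/2 - 4/B
E(p) = 2*p/(7/2 + p) (E(p) = (p + p)/(p + (3/2 - 4/(-2))) = (2*p)/(p + (3/2 - 4*(-1/2))) = (2*p)/(p + (3/2 + 2)) = (2*p)/(p + 7/2) = (2*p)/(7/2 + p) = 2*p/(7/2 + p))
-E(-5*(2 + t(3))) = -4*(-5*(2 + 3))/(7 + 2*(-5*(2 + 3))) = -4*(-5*5)/(7 + 2*(-5*5)) = -4*(-25)/(7 + 2*(-25)) = -4*(-25)/(7 - 50) = -4*(-25)/(-43) = -4*(-25)*(-1)/43 = -1*100/43 = -100/43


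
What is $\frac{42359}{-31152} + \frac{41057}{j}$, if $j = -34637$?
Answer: $- \frac{2746196347}{1079011824} \approx -2.5451$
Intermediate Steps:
$\frac{42359}{-31152} + \frac{41057}{j} = \frac{42359}{-31152} + \frac{41057}{-34637} = 42359 \left(- \frac{1}{31152}\right) + 41057 \left(- \frac{1}{34637}\right) = - \frac{42359}{31152} - \frac{41057}{34637} = - \frac{2746196347}{1079011824}$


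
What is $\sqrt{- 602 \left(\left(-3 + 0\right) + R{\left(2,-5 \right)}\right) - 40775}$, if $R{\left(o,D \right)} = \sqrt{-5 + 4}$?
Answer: $\sqrt{-38969 - 602 i} \approx 1.525 - 197.41 i$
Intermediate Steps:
$R{\left(o,D \right)} = i$ ($R{\left(o,D \right)} = \sqrt{-1} = i$)
$\sqrt{- 602 \left(\left(-3 + 0\right) + R{\left(2,-5 \right)}\right) - 40775} = \sqrt{- 602 \left(\left(-3 + 0\right) + i\right) - 40775} = \sqrt{- 602 \left(-3 + i\right) - 40775} = \sqrt{\left(1806 - 602 i\right) - 40775} = \sqrt{-38969 - 602 i}$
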